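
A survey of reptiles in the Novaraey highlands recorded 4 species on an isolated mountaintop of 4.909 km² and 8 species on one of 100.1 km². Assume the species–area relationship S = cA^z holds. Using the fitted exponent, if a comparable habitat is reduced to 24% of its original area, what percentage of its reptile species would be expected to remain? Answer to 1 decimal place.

72.0%

z = ln(8/4) / ln(100.1/4.909) = 0.6931 / 3.0151 = 0.2299
S_new/S_old = (A_new/A_old)^z = 0.24^0.2299 = exp(0.2299 × -1.4271) = 0.7203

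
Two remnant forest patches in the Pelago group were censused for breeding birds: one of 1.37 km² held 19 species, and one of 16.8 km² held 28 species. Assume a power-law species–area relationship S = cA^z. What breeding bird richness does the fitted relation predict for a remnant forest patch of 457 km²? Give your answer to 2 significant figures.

z = ln(28/19) / ln(16.8/1.37) = 0.3878 / 2.5066 = 0.1547
c = 19 / 1.37^0.1547 = 19 / 1.05 = 18.1
S₃ = 18.1 × 457^0.1547 = 18.1 × 2.579 ≈ 46.68

47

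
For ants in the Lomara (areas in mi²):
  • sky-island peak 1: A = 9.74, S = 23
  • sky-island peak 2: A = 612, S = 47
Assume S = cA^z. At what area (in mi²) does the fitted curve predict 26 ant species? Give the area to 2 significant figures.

20 mi²

z = ln(47/23) / ln(612/9.74) = 0.7147 / 4.1405 = 0.1726
c = 23 / 9.74^0.1726 = 23 / 1.481 = 15.53
A = (26/15.53)^(1/0.1726) ⇒ ln A = ln(1.674)/0.1726 = 2.9866
A = e^2.9866 ≈ 19.82 mi²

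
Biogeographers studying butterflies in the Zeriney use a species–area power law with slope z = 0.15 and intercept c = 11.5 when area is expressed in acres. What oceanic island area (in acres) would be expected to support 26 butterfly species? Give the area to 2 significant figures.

26 = 11.5 × A^0.15  ⇒  A^0.15 = 26/11.5 = 2.261
ln A = ln(2.261) / 0.15 = 0.8157 / 0.15 = 5.4383
A = e^5.4383 ≈ 230.1 acres

230 acres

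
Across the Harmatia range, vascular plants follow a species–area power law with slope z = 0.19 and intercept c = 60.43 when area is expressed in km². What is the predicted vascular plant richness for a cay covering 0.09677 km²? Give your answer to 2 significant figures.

S = 60.43 × 0.09677^0.19
ln S = ln 60.43 + 0.19 × ln 0.09677 = 4.1015 + 0.19 × -2.3354 = 3.6578
S = e^3.6578 ≈ 38.77

39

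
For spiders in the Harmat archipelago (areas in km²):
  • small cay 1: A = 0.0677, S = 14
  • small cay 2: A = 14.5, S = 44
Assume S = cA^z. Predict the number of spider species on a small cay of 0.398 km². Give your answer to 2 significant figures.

z = ln(44/14) / ln(14.5/0.0677) = 1.1451 / 5.3668 = 0.2134
c = 14 / 0.0677^0.2134 = 14 / 0.563 = 24.87
S₃ = 24.87 × 0.398^0.2134 = 24.87 × 0.8215 ≈ 20.43

20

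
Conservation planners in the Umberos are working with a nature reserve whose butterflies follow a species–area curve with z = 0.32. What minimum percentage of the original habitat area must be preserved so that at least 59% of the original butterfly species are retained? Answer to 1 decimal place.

Need (A_new/A_old)^0.32 = 0.59, so A_new/A_old = 0.59^(1/0.32) = 0.59^3.125
ln(A_new/A_old) = ln 0.59 / 0.32 = -0.5276 / 0.32 = -1.6489
A_new/A_old = e^-1.6489 ≈ 0.1923

19.2%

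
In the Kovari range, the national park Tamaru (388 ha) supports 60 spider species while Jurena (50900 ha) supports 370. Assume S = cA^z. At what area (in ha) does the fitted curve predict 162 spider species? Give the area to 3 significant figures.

z = ln(370/60) / ln(50900/388) = 1.8192 / 4.8766 = 0.3730
c = 60 / 388^0.3730 = 60 / 9.241 = 6.493
A = (162/6.493)^(1/0.3730) ⇒ ln A = ln(24.95)/0.3730 = 8.6236
A = e^8.6236 ≈ 5561 ha

5560 ha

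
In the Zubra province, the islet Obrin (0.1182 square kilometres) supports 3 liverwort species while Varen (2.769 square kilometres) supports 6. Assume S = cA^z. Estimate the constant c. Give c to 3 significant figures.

4.80

z = ln(S₂/S₁) / ln(A₂/A₁) = ln(6/3) / ln(2.769/0.1182) = 0.6931 / 3.1539 = 0.2198
c = S₁ / A₁^z = 3 / 0.1182^0.2198 = 3 / 0.6254 = 4.797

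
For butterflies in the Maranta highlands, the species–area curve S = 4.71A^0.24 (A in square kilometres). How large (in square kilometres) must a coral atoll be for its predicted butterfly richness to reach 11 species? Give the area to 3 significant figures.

11 = 4.71 × A^0.24  ⇒  A^0.24 = 11/4.71 = 2.335
ln A = ln(2.335) / 0.24 = 0.8482 / 0.24 = 3.5342
A = e^3.5342 ≈ 34.27 square kilometres

34.3 square kilometres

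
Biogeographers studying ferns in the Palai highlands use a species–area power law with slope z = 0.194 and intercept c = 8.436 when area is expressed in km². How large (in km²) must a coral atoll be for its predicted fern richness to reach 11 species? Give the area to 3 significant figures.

3.93 km²

11 = 8.436 × A^0.194  ⇒  A^0.194 = 11/8.436 = 1.304
ln A = ln(1.304) / 0.194 = 0.2654 / 0.194 = 1.3680
A = e^1.3680 ≈ 3.927 km²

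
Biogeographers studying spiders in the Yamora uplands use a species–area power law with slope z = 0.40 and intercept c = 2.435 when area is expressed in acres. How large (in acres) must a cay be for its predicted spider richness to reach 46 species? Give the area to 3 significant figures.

1550 acres

46 = 2.435 × A^0.4  ⇒  A^0.4 = 46/2.435 = 18.89
ln A = ln(18.89) / 0.4 = 2.9387 / 0.4 = 7.3467
A = e^7.3467 ≈ 1551 acres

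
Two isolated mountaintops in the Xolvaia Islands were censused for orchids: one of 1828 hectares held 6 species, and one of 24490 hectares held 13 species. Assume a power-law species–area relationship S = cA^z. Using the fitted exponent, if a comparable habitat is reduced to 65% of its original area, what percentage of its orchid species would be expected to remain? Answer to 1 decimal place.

88.0%

z = ln(13/6) / ln(24490/1828) = 0.7732 / 2.5950 = 0.2979
S_new/S_old = (A_new/A_old)^z = 0.65^0.2979 = exp(0.2979 × -0.4308) = 0.8795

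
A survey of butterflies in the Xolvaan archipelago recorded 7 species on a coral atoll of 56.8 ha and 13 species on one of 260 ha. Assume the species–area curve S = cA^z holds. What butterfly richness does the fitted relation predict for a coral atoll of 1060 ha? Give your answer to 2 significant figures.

23

z = ln(13/7) / ln(260/56.8) = 0.6190 / 1.5211 = 0.4070
c = 7 / 56.8^0.4070 = 7 / 5.175 = 1.353
S₃ = 1.353 × 1060^0.4070 = 1.353 × 17.03 ≈ 23.03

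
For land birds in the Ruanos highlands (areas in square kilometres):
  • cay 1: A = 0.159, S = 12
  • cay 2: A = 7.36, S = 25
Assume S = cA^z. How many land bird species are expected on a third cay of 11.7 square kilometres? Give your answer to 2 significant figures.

z = ln(25/12) / ln(7.36/0.159) = 0.7340 / 3.8349 = 0.1914
c = 12 / 0.159^0.1914 = 12 / 0.7033 = 17.06
S₃ = 17.06 × 11.7^0.1914 = 17.06 × 1.601 ≈ 27.32

27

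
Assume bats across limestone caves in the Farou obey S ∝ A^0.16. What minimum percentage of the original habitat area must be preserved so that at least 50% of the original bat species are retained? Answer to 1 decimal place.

Need (A_new/A_old)^0.16 = 0.5, so A_new/A_old = 0.5^(1/0.16) = 0.5^6.25
ln(A_new/A_old) = ln 0.5 / 0.16 = -0.6931 / 0.16 = -4.3322
A_new/A_old = e^-4.3322 ≈ 0.01314

1.3%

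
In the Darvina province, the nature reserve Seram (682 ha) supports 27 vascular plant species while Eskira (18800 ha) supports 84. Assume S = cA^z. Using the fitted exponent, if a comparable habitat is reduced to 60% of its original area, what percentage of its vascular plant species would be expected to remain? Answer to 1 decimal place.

84.0%

z = ln(84/27) / ln(18800/682) = 1.1350 / 3.3166 = 0.3422
S_new/S_old = (A_new/A_old)^z = 0.6^0.3422 = exp(0.3422 × -0.5108) = 0.8396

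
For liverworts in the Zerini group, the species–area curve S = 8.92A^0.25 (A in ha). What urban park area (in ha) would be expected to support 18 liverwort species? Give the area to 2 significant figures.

18 = 8.92 × A^0.25  ⇒  A^0.25 = 18/8.92 = 2.018
ln A = ln(2.018) / 0.25 = 0.7021 / 0.25 = 2.8083
A = e^2.8083 ≈ 16.58 ha

17 ha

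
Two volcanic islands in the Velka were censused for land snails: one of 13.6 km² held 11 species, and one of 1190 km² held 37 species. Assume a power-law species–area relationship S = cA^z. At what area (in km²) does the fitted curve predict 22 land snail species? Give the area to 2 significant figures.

180 km²

z = ln(37/11) / ln(1190/13.6) = 1.2130 / 4.4716 = 0.2713
c = 11 / 13.6^0.2713 = 11 / 2.03 = 5.419
A = (22/5.419)^(1/0.2713) ⇒ ln A = ln(4.06)/0.2713 = 5.1653
A = e^5.1653 ≈ 175.1 km²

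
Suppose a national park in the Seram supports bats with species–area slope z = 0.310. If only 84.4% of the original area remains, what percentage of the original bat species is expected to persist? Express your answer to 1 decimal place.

S_new/S_old = (A_new/A_old)^z = 0.844^0.31
= exp(0.31 × ln 0.844) = exp(0.31 × -0.1696) = exp(-0.0526) ≈ 0.9488

94.9%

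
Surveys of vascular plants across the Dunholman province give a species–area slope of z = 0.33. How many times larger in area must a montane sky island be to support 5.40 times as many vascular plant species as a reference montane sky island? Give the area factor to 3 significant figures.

166

(A₂/A₁)^0.33 = 5.4, so A₂/A₁ = 5.4^(1/0.33) = 5.4^3.03
ln(A₂/A₁) = ln 5.4 / 0.33 = 1.6864 / 0.33 = 5.1103
A₂/A₁ = e^5.1103 ≈ 165.7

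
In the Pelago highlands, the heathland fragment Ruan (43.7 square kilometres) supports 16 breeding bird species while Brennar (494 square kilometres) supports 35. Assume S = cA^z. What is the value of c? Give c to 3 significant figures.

4.73

z = ln(S₂/S₁) / ln(A₂/A₁) = ln(35/16) / ln(494/43.7) = 0.7828 / 2.4252 = 0.3228
c = S₁ / A₁^z = 16 / 43.7^0.3228 = 16 / 3.384 = 4.728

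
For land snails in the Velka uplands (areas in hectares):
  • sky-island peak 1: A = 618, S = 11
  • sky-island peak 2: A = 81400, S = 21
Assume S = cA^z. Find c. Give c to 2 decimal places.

z = ln(S₂/S₁) / ln(A₂/A₁) = ln(21/11) / ln(81400/618) = 0.6466 / 4.8806 = 0.1325
c = S₁ / A₁^z = 11 / 618^0.1325 = 11 / 2.343 = 4.695

4.69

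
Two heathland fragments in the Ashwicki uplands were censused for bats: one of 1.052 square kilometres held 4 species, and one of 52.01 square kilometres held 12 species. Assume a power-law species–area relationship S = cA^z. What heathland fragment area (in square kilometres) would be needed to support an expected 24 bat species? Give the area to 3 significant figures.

z = ln(12/4) / ln(52.01/1.052) = 1.0986 / 3.9007 = 0.2816
c = 4 / 1.052^0.2816 = 4 / 1.014 = 3.943
A = (24/3.943)^(1/0.2816) ⇒ ln A = ln(6.086)/0.2816 = 6.4125
A = e^6.4125 ≈ 609.4 square kilometres

609 square kilometres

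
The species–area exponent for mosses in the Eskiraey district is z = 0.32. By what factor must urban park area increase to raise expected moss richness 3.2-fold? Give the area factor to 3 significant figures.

(A₂/A₁)^0.32 = 3.2, so A₂/A₁ = 3.2^(1/0.32) = 3.2^3.125
ln(A₂/A₁) = ln 3.2 / 0.32 = 1.1632 / 0.32 = 3.6348
A₂/A₁ = e^3.6348 ≈ 37.9

37.9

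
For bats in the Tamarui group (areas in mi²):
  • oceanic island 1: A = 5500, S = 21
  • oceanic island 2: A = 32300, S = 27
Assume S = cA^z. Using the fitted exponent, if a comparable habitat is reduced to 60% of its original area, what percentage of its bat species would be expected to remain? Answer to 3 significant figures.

93.0%

z = ln(27/21) / ln(32300/5500) = 0.2513 / 1.7703 = 0.1420
S_new/S_old = (A_new/A_old)^z = 0.6^0.1420 = exp(0.1420 × -0.5108) = 0.9301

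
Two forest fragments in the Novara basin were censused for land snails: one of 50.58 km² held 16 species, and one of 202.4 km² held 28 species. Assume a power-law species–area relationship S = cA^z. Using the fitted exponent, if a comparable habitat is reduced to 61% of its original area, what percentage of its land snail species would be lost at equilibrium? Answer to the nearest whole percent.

18%

z = ln(28/16) / ln(202.4/50.58) = 0.5596 / 1.3867 = 0.4036
S_new/S_old = (A_new/A_old)^z = 0.61^0.4036 = exp(0.4036 × -0.4943) = 0.8192
Fraction lost = 1 − 0.8192 = 0.1808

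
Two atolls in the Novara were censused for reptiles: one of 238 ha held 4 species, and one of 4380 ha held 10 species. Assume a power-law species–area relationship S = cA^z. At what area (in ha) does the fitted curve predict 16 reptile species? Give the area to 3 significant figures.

19500 ha

z = ln(10/4) / ln(4380/238) = 0.9163 / 2.9125 = 0.3146
c = 4 / 238^0.3146 = 4 / 5.593 = 0.7151
A = (16/0.7151)^(1/0.3146) ⇒ ln A = ln(22.37)/0.3146 = 9.8788
A = e^9.8788 ≈ 19512 ha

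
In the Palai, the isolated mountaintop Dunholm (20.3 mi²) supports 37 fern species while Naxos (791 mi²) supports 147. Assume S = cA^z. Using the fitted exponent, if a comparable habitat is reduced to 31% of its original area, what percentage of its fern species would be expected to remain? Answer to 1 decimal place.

64.3%

z = ln(147/37) / ln(791/20.3) = 1.3795 / 3.6627 = 0.3766
S_new/S_old = (A_new/A_old)^z = 0.31^0.3766 = exp(0.3766 × -1.1712) = 0.6433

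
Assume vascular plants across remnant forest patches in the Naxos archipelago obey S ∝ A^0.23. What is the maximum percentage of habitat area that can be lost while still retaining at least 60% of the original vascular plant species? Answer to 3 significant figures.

Need (A_new/A_old)^0.23 = 0.6, so A_new/A_old = 0.6^(1/0.23) = 0.6^4.348
ln(A_new/A_old) = ln 0.6 / 0.23 = -0.5108 / 0.23 = -2.2210
A_new/A_old = e^-2.2210 ≈ 0.1085
Fraction that can be lost = 1 − 0.1085 = 0.8915

89.1%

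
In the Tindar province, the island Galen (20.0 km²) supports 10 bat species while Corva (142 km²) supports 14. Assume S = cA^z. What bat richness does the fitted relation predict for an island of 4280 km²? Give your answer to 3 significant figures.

z = ln(14/10) / ln(142/20) = 0.3365 / 1.9601 = 0.1717
c = 10 / 20^0.1717 = 10 / 1.672 = 5.979
S₃ = 5.979 × 4280^0.1717 = 5.979 × 4.201 ≈ 25.12

25.1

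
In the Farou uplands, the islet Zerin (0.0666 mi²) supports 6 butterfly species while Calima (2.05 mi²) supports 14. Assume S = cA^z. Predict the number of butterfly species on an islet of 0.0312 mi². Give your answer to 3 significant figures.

z = ln(14/6) / ln(2.05/0.0666) = 0.8473 / 3.4269 = 0.2472
c = 6 / 0.0666^0.2472 = 6 / 0.5118 = 11.72
S₃ = 11.72 × 0.0312^0.2472 = 11.72 × 0.4243 ≈ 4.974

4.97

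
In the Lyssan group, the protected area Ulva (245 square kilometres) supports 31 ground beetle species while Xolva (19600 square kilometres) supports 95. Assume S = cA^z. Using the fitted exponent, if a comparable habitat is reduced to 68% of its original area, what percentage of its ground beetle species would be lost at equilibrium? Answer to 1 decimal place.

z = ln(95/31) / ln(19600/245) = 1.1199 / 4.3820 = 0.2556
S_new/S_old = (A_new/A_old)^z = 0.68^0.2556 = exp(0.2556 × -0.3857) = 0.9061
Fraction lost = 1 − 0.9061 = 0.09386

9.4%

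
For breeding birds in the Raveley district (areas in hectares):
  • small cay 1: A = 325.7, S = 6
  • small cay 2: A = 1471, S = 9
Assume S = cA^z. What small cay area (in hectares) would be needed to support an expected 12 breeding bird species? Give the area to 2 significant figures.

4300 hectares

z = ln(9/6) / ln(1471/325.7) = 0.4055 / 1.5077 = 0.2689
c = 6 / 325.7^0.2689 = 6 / 4.74 = 1.266
A = (12/1.266)^(1/0.2689) ⇒ ln A = ln(9.48)/0.2689 = 8.3634
A = e^8.3634 ≈ 4287 hectares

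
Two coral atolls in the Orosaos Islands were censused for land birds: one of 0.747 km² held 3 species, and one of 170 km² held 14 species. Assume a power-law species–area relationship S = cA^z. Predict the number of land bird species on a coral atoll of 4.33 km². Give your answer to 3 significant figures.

4.94

z = ln(14/3) / ln(170/0.747) = 1.5404 / 5.4275 = 0.2838
c = 3 / 0.747^0.2838 = 3 / 0.9205 = 3.259
S₃ = 3.259 × 4.33^0.2838 = 3.259 × 1.516 ≈ 4.94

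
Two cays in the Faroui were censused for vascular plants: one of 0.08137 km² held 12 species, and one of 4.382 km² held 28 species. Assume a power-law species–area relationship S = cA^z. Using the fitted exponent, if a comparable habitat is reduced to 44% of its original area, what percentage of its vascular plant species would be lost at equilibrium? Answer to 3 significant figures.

16.0%

z = ln(28/12) / ln(4.382/0.08137) = 0.8473 / 3.9863 = 0.2126
S_new/S_old = (A_new/A_old)^z = 0.44^0.2126 = exp(0.2126 × -0.8210) = 0.8399
Fraction lost = 1 − 0.8399 = 0.1601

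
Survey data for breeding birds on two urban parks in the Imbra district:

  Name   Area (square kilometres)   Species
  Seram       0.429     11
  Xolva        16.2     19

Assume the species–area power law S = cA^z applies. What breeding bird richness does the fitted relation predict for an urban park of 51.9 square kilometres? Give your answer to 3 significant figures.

z = ln(19/11) / ln(16.2/0.429) = 0.5465 / 3.6313 = 0.1505
c = 11 / 0.429^0.1505 = 11 / 0.8804 = 12.49
S₃ = 12.49 × 51.9^0.1505 = 12.49 × 1.812 ≈ 22.64

22.6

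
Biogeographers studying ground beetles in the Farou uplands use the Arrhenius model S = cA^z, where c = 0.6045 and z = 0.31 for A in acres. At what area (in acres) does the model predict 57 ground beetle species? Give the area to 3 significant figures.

2340000 acres

57 = 0.6045 × A^0.31  ⇒  A^0.31 = 57/0.6045 = 94.29
ln A = ln(94.29) / 0.31 = 4.5464 / 0.31 = 14.6658
A = e^14.6658 ≈ 2340376 acres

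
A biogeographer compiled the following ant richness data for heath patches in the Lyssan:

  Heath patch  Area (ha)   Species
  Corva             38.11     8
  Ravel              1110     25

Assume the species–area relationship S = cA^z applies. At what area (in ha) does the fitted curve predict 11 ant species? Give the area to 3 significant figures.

97.8 ha

z = ln(25/8) / ln(1110/38.11) = 1.1394 / 3.3716 = 0.3379
c = 8 / 38.11^0.3379 = 8 / 3.422 = 2.338
A = (11/2.338)^(1/0.3379) ⇒ ln A = ln(4.706)/0.3379 = 4.5828
A = e^4.5828 ≈ 97.79 ha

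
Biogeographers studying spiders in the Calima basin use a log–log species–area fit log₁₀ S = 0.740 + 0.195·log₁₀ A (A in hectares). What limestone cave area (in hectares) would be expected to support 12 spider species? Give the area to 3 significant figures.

54.9 hectares

12 = 5.495 × A^0.195  ⇒  A^0.195 = 12/5.495 = 2.184
ln A = ln(2.184) / 0.195 = 0.7810 / 0.195 = 4.0051
A = e^4.0051 ≈ 54.88 hectares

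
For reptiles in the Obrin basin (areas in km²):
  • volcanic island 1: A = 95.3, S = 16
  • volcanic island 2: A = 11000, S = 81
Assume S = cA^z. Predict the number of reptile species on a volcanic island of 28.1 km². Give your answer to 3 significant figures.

z = ln(81/16) / ln(11000/95.3) = 1.6219 / 4.7486 = 0.3415
c = 16 / 95.3^0.3415 = 16 / 4.742 = 3.374
S₃ = 3.374 × 28.1^0.3415 = 3.374 × 3.125 ≈ 10.54

10.5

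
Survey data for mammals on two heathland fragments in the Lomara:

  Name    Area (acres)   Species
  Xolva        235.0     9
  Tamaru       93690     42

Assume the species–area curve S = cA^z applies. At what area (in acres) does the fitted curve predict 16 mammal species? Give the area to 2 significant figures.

z = ln(42/9) / ln(93690/235) = 1.5404 / 5.9882 = 0.2572
c = 9 / 235^0.2572 = 9 / 4.073 = 2.209
A = (16/2.209)^(1/0.2572) ⇒ ln A = ln(7.242)/0.2572 = 7.6962
A = e^7.6962 ≈ 2200 acres

2200 acres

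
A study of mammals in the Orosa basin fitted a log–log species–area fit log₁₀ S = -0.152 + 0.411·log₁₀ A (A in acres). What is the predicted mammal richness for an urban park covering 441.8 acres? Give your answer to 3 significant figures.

S = 0.7047 × 441.8^0.411 = 0.7047 × 12.22 ≈ 8.614

8.61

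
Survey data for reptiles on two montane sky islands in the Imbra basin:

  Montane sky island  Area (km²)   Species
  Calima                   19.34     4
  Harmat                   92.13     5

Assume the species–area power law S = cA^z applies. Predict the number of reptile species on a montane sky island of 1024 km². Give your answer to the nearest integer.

z = ln(5/4) / ln(92.13/19.34) = 0.2231 / 1.5610 = 0.1429
c = 4 / 19.34^0.1429 = 4 / 1.527 = 2.619
S₃ = 2.619 × 1024^0.1429 = 2.619 × 2.693 ≈ 7.055

7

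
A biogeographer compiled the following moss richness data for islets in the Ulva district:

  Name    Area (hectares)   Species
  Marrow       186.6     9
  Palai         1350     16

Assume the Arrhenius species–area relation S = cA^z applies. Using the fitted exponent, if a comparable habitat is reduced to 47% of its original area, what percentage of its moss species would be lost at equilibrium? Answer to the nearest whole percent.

20%

z = ln(16/9) / ln(1350/186.6) = 0.5754 / 1.9789 = 0.2908
S_new/S_old = (A_new/A_old)^z = 0.47^0.2908 = exp(0.2908 × -0.7550) = 0.8029
Fraction lost = 1 − 0.8029 = 0.1971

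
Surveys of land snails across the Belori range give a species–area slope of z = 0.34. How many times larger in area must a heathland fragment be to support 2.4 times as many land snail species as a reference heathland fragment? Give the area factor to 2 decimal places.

(A₂/A₁)^0.34 = 2.4, so A₂/A₁ = 2.4^(1/0.34) = 2.4^2.941
ln(A₂/A₁) = ln 2.4 / 0.34 = 0.8755 / 0.34 = 2.5749
A₂/A₁ = e^2.5749 ≈ 13.13

13.13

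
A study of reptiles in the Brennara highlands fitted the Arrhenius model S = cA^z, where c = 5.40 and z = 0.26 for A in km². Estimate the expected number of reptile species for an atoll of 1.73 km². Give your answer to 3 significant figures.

S = 5.4 × 1.73^0.26 = 5.4 × 1.153 ≈ 6.227

6.23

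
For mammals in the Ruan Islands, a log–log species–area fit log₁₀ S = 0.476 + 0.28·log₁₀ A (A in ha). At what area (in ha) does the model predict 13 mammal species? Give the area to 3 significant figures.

190 ha

13 = 2.992 × A^0.28  ⇒  A^0.28 = 13/2.992 = 4.345
ln A = ln(4.345) / 0.28 = 1.4689 / 0.28 = 5.2461
A = e^5.2461 ≈ 189.8 ha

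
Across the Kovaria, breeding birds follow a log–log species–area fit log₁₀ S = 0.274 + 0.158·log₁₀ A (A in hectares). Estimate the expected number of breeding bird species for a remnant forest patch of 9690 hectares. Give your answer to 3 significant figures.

S = 1.879 × 9690^0.158
ln S = ln 1.879 + 0.158 × ln 9690 = 0.6309 + 0.158 × 9.1788 = 2.0812
S = e^2.0812 ≈ 8.014

8.01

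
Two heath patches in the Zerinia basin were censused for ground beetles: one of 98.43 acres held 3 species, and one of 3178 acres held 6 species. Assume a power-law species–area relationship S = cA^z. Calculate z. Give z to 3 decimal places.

0.199

Taking logs: ln S = ln c + z ln A, so z = (ln S₂ − ln S₁)/(ln A₂ − ln A₁).
z = ln(6/3) / ln(3178/98.43) = ln(2) / ln(32.29) = 0.6931 / 3.4747 = 0.1995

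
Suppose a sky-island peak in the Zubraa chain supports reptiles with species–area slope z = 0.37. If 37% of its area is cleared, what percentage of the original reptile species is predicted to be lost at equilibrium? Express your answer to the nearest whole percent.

16%

S_new/S_old = (A_new/A_old)^z = 0.63^0.37
= exp(0.37 × ln 0.63) = exp(0.37 × -0.4620) = exp(-0.1710) ≈ 0.8429
Fraction lost = 1 − 0.8429 = 0.1571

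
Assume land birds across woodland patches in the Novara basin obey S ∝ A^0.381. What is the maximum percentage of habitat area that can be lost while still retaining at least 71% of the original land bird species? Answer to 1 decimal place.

59.3%

Need (A_new/A_old)^0.381 = 0.71, so A_new/A_old = 0.71^(1/0.381) = 0.71^2.625
ln(A_new/A_old) = ln 0.71 / 0.381 = -0.3425 / 0.381 = -0.8989
A_new/A_old = e^-0.8989 ≈ 0.407
Fraction that can be lost = 1 − 0.407 = 0.593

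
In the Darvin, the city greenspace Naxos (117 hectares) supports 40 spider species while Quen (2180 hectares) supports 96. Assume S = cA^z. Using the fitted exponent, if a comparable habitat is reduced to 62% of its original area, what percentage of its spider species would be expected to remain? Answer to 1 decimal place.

86.7%

z = ln(96/40) / ln(2180/117) = 0.8755 / 2.9249 = 0.2993
S_new/S_old = (A_new/A_old)^z = 0.62^0.2993 = exp(0.2993 × -0.4780) = 0.8667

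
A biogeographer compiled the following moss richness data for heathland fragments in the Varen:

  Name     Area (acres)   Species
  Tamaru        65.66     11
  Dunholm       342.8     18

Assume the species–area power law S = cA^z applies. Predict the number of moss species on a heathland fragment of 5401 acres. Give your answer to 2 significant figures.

z = ln(18/11) / ln(342.8/65.66) = 0.4925 / 1.6527 = 0.2980
c = 11 / 65.66^0.2980 = 11 / 3.48 = 3.161
S₃ = 3.161 × 5401^0.2980 = 3.161 × 12.95 ≈ 40.94

41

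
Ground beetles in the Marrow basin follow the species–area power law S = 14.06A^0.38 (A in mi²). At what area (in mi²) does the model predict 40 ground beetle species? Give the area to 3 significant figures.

15.7 mi²

40 = 14.06 × A^0.38  ⇒  A^0.38 = 40/14.06 = 2.845
ln A = ln(2.845) / 0.38 = 1.0455 / 0.38 = 2.7514
A = e^2.7514 ≈ 15.67 mi²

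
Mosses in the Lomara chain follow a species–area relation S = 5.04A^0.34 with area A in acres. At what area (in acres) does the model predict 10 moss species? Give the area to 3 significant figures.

7.50 acres

10 = 5.04 × A^0.34  ⇒  A^0.34 = 10/5.04 = 1.984
ln A = ln(1.984) / 0.34 = 0.6852 / 0.34 = 2.0152
A = e^2.0152 ≈ 7.502 acres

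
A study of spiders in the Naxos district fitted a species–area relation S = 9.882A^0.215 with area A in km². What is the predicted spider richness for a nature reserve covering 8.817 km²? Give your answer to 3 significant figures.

S = 9.882 × 8.817^0.215 = 9.882 × 1.597 ≈ 15.78

15.8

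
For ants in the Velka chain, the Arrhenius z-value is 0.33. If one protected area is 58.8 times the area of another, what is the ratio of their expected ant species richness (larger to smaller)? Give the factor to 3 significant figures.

S₂/S₁ = (A₂/A₁)^z = 58.8^0.33
ln(S₂/S₁) = 0.33 × ln 58.8 = 0.33 × 4.0741 = 1.3445
S₂/S₁ = e^1.3445 ≈ 3.836

3.84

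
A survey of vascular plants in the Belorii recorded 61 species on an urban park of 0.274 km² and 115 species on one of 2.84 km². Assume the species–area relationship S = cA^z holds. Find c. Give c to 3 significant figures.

z = ln(S₂/S₁) / ln(A₂/A₁) = ln(115/61) / ln(2.84/0.274) = 0.6341 / 2.3384 = 0.2711
c = S₁ / A₁^z = 61 / 0.274^0.2711 = 61 / 0.704 = 86.65

86.7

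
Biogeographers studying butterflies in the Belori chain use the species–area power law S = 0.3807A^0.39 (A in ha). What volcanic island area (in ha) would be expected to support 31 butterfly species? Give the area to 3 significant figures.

31 = 0.3807 × A^0.39  ⇒  A^0.39 = 31/0.3807 = 81.43
ln A = ln(81.43) / 0.39 = 4.3997 / 0.39 = 11.2814
A = e^11.2814 ≈ 79329 ha

79300 ha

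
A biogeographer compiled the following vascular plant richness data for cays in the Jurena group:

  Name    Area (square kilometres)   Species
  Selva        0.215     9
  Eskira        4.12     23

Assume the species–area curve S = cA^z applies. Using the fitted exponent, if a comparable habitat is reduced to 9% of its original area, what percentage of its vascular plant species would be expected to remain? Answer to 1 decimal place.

z = ln(23/9) / ln(4.12/0.215) = 0.9383 / 2.9530 = 0.3177
S_new/S_old = (A_new/A_old)^z = 0.09^0.3177 = exp(0.3177 × -2.4079) = 0.4653

46.5%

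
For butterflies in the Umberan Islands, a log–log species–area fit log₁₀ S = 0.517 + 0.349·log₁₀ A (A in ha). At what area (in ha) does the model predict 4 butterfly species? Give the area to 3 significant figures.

1.75 ha

4 = 3.289 × A^0.349  ⇒  A^0.349 = 4/3.289 = 1.216
ln A = ln(1.216) / 0.349 = 0.1959 / 0.349 = 0.5612
A = e^0.5612 ≈ 1.753 ha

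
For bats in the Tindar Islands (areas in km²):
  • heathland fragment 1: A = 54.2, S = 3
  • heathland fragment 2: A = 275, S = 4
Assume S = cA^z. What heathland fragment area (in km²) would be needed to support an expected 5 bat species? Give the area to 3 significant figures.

969 km²

z = ln(4/3) / ln(275/54.2) = 0.2877 / 1.6241 = 0.1771
c = 3 / 54.2^0.1771 = 3 / 2.028 = 1.479
A = (5/1.479)^(1/0.1771) ⇒ ln A = ln(3.381)/0.1771 = 6.8765
A = e^6.8765 ≈ 969.2 km²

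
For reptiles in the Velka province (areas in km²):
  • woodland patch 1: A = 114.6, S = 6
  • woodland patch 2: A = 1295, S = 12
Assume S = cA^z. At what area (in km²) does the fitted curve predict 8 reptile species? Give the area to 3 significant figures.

z = ln(12/6) / ln(1295/114.6) = 0.6931 / 2.4248 = 0.2859
c = 6 / 114.6^0.2859 = 6 / 3.878 = 1.547
A = (8/1.547)^(1/0.2859) ⇒ ln A = ln(5.171)/0.2859 = 5.7478
A = e^5.7478 ≈ 313.5 km²

314 km²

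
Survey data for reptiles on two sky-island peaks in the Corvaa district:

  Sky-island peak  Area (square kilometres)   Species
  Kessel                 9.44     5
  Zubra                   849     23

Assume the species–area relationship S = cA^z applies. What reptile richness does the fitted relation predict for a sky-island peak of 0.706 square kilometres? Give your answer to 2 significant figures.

z = ln(23/5) / ln(849/9.44) = 1.5261 / 4.4991 = 0.3392
c = 5 / 9.44^0.3392 = 5 / 2.141 = 2.335
S₃ = 2.335 × 0.706^0.3392 = 2.335 × 0.8886 ≈ 2.075

2.1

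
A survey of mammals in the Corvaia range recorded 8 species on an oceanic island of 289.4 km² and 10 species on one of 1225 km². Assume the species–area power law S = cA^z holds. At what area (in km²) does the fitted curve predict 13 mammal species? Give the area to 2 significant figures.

6700 km²

z = ln(10/8) / ln(1225/289.4) = 0.2231 / 1.4429 = 0.1547
c = 8 / 289.4^0.1547 = 8 / 2.403 = 3.33
A = (13/3.33)^(1/0.1547) ⇒ ln A = ln(3.904)/0.1547 = 8.8072
A = e^8.8072 ≈ 6682 km²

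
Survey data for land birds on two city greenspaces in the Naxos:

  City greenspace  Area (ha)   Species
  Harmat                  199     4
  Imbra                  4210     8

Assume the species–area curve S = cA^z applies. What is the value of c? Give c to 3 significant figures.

z = ln(S₂/S₁) / ln(A₂/A₁) = ln(8/4) / ln(4210/199) = 0.6931 / 3.0519 = 0.2271
c = S₁ / A₁^z = 4 / 199^0.2271 = 4 / 3.327 = 1.202

1.20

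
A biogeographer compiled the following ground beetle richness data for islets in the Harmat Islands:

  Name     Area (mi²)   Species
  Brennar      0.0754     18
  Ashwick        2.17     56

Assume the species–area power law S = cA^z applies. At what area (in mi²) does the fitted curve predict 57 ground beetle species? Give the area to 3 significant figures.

z = ln(56/18) / ln(2.17/0.0754) = 1.1350 / 3.3597 = 0.3378
c = 18 / 0.0754^0.3378 = 18 / 0.4176 = 43.1
A = (57/43.1)^(1/0.3378) ⇒ ln A = ln(1.322)/0.3378 = 0.8271
A = e^0.8271 ≈ 2.287 mi²

2.29 mi²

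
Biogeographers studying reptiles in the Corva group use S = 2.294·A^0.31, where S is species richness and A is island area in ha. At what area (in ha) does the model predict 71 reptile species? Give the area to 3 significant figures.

71 = 2.294 × A^0.31  ⇒  A^0.31 = 71/2.294 = 30.95
ln A = ln(30.95) / 0.31 = 3.4324 / 0.31 = 11.0722
A = e^11.0722 ≈ 64357 ha

64400 ha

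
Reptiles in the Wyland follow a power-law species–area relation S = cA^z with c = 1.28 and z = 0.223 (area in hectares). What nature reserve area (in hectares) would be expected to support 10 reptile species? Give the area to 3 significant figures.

10 = 1.28 × A^0.223  ⇒  A^0.223 = 10/1.28 = 7.812
ln A = ln(7.812) / 0.223 = 2.0557 / 0.223 = 9.2185
A = e^9.2185 ≈ 10082 hectares

10100 hectares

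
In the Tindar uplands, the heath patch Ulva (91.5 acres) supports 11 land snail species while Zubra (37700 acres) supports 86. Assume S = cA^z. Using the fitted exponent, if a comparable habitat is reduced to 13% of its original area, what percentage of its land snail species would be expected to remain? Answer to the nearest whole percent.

50%

z = ln(86/11) / ln(37700/91.5) = 2.0565 / 6.0211 = 0.3415
S_new/S_old = (A_new/A_old)^z = 0.13^0.3415 = exp(0.3415 × -2.0402) = 0.4982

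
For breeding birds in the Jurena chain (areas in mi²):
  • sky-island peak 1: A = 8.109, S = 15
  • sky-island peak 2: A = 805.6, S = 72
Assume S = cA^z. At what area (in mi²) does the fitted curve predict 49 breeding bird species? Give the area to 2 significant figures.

260 mi²

z = ln(72/15) / ln(805.6/8.109) = 1.5686 / 4.5986 = 0.3411
c = 15 / 8.109^0.3411 = 15 / 2.042 = 7.346
A = (49/7.346)^(1/0.3411) ⇒ ln A = ln(6.671)/0.3411 = 5.5634
A = e^5.5634 ≈ 260.7 mi²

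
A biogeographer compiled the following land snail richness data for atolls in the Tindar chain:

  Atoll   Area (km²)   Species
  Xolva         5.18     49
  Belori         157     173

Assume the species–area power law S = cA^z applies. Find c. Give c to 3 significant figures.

z = ln(S₂/S₁) / ln(A₂/A₁) = ln(173/49) / ln(157/5.18) = 1.2615 / 3.4114 = 0.3698
c = S₁ / A₁^z = 49 / 5.18^0.3698 = 49 / 1.837 = 26.67

26.7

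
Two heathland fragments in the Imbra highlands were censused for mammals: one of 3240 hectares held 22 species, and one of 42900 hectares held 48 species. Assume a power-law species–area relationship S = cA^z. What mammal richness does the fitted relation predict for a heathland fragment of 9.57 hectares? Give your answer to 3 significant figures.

z = ln(48/22) / ln(42900/3240) = 0.7802 / 2.5833 = 0.3020
c = 22 / 3240^0.3020 = 22 / 11.49 = 1.915
S₃ = 1.915 × 9.57^0.3020 = 1.915 × 1.978 ≈ 3.789

3.79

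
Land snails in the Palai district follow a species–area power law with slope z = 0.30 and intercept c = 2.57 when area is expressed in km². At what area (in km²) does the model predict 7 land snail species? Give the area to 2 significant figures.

7 = 2.57 × A^0.3  ⇒  A^0.3 = 7/2.57 = 2.724
ln A = ln(2.724) / 0.3 = 1.0020 / 0.3 = 3.3400
A = e^3.3400 ≈ 28.22 km²

28 km²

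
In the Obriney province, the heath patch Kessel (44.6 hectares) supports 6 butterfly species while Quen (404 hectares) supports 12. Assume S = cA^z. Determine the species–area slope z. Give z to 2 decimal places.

Taking logs: ln S = ln c + z ln A, so z = (ln S₂ − ln S₁)/(ln A₂ − ln A₁).
z = ln(12/6) / ln(404/44.6) = ln(2) / ln(9.058) = 0.6931 / 2.2037 = 0.3145

0.31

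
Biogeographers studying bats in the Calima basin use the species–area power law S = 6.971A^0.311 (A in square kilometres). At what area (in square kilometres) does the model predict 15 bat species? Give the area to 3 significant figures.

11.8 square kilometres

15 = 6.971 × A^0.311  ⇒  A^0.311 = 15/6.971 = 2.152
ln A = ln(2.152) / 0.311 = 0.7663 / 0.311 = 2.4640
A = e^2.4640 ≈ 11.75 square kilometres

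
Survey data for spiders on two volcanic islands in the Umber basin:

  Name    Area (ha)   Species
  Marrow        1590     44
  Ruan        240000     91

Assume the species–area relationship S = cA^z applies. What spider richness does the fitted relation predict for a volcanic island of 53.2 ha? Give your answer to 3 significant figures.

26.9

z = ln(91/44) / ln(240000/1590) = 0.7267 / 5.0169 = 0.1448
c = 44 / 1590^0.1448 = 44 / 2.909 = 15.13
S₃ = 15.13 × 53.2^0.1448 = 15.13 × 1.778 ≈ 26.9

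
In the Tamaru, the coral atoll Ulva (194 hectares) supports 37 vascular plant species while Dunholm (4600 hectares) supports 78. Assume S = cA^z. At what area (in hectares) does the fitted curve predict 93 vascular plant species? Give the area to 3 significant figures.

9710 hectares

z = ln(78/37) / ln(4600/194) = 0.7458 / 3.1660 = 0.2356
c = 37 / 194^0.2356 = 37 / 3.459 = 10.7
A = (93/10.7)^(1/0.2356) ⇒ ln A = ln(8.694)/0.2356 = 9.1805
A = e^9.1805 ≈ 9706 hectares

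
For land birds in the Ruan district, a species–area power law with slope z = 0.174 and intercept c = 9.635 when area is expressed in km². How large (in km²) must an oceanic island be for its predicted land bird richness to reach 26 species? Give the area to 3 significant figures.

300 km²

26 = 9.635 × A^0.174  ⇒  A^0.174 = 26/9.635 = 2.698
ln A = ln(2.698) / 0.174 = 0.9927 / 0.174 = 5.7051
A = e^5.7051 ≈ 300.4 km²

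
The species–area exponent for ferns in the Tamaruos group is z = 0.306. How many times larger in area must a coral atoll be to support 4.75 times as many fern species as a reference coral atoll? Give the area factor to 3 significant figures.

163

(A₂/A₁)^0.306 = 4.75, so A₂/A₁ = 4.75^(1/0.306) = 4.75^3.268
ln(A₂/A₁) = ln 4.75 / 0.306 = 1.5581 / 0.306 = 5.0920
A₂/A₁ = e^5.0920 ≈ 162.7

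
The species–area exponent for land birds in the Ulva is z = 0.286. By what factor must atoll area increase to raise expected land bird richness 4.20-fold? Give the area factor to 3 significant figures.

(A₂/A₁)^0.286 = 4.2, so A₂/A₁ = 4.2^(1/0.286) = 4.2^3.497
ln(A₂/A₁) = ln 4.2 / 0.286 = 1.4351 / 0.286 = 5.0178
A₂/A₁ = e^5.0178 ≈ 151.1

151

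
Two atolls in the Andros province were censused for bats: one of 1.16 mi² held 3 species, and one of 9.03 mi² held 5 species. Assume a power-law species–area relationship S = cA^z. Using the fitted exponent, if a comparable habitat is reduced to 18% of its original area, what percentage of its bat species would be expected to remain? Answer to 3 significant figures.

z = ln(5/3) / ln(9.03/1.16) = 0.5108 / 2.0521 = 0.2489
S_new/S_old = (A_new/A_old)^z = 0.18^0.2489 = exp(0.2489 × -1.7148) = 0.6526

65.3%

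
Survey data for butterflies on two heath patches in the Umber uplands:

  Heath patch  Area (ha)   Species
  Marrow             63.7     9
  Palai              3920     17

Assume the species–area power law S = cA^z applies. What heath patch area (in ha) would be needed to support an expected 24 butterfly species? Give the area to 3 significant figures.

z = ln(17/9) / ln(3920/63.7) = 0.6360 / 4.1197 = 0.1544
c = 9 / 63.7^0.1544 = 9 / 1.899 = 4.739
A = (24/4.739)^(1/0.1544) ⇒ ln A = ln(5.064)/0.1544 = 10.5076
A = e^10.5076 ≈ 36592 ha

36600 ha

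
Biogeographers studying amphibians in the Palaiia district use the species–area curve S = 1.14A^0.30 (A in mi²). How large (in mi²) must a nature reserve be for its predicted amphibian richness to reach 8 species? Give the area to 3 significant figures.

662 mi²

8 = 1.14 × A^0.3  ⇒  A^0.3 = 8/1.14 = 7.018
ln A = ln(7.018) / 0.3 = 1.9484 / 0.3 = 6.4947
A = e^6.4947 ≈ 661.6 mi²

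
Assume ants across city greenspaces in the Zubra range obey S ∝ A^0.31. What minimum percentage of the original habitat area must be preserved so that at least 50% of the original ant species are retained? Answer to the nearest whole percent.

11%

Need (A_new/A_old)^0.31 = 0.5, so A_new/A_old = 0.5^(1/0.31) = 0.5^3.226
ln(A_new/A_old) = ln 0.5 / 0.31 = -0.6931 / 0.31 = -2.2360
A_new/A_old = e^-2.2360 ≈ 0.1069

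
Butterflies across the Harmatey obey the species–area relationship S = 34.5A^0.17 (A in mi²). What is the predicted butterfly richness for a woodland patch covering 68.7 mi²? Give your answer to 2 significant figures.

S = 34.5 × 68.7^0.17
ln S = ln 34.5 + 0.17 × ln 68.7 = 3.5410 + 0.17 × 4.2297 = 4.2600
S = e^4.2600 ≈ 70.81

71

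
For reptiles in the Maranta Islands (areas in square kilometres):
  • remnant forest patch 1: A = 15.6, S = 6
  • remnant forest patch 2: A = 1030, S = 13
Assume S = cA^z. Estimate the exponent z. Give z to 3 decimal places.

0.185

Taking logs: ln S = ln c + z ln A, so z = (ln S₂ − ln S₁)/(ln A₂ − ln A₁).
z = ln(13/6) / ln(1030/15.6) = ln(2.167) / ln(66.03) = 0.7732 / 4.1900 = 0.1845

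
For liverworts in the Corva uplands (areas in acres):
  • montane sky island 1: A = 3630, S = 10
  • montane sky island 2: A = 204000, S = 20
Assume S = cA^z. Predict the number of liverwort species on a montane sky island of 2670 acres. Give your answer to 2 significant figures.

z = ln(20/10) / ln(204000/3630) = 0.6931 / 4.0289 = 0.1720
c = 10 / 3630^0.1720 = 10 / 4.097 = 2.441
S₃ = 2.441 × 2670^0.1720 = 2.441 × 3.886 ≈ 9.485

9.5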